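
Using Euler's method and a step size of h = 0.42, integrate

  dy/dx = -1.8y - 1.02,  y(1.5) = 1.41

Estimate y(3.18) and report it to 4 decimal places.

Euler: y_{n+1} = y_n + h·f(x_n, y_n).
x=1.500000, y=1.410000: f=-3.558000 → y ← 1.410000 + 0.42·(-3.558000) = -0.084360
x=1.920000, y=-0.084360: f=-0.868152 → y ← -0.084360 + 0.42·(-0.868152) = -0.448984
x=2.340000, y=-0.448984: f=-0.211829 → y ← -0.448984 + 0.42·(-0.211829) = -0.537952
x=2.760000, y=-0.537952: f=-0.051686 → y ← -0.537952 + 0.42·(-0.051686) = -0.559660
y(3.18) ≈ -0.5597

-0.5597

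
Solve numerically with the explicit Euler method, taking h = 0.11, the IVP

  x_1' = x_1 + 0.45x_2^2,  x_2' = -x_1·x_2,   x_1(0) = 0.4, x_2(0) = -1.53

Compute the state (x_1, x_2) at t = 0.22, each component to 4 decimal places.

Euler on (x_1,x_2): x_1_{n+1} = x_1_n + h·x_1', x_2_{n+1} = x_2_n + h·x_2'.
0.000000: (0.400000, -1.530000); f=(1.453405, 0.612000) → (0.559875, -1.462680)
0.110000: (0.559875, -1.462680); f=(1.522619, 0.818917) → (0.727363, -1.372599)
(x_1(0.22), x_2(0.22)) ≈ (0.7274, -1.3726)

0.7274, -1.3726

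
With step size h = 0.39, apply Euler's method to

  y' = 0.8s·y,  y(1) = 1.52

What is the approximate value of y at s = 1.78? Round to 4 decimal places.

2.8591

Euler: y_{n+1} = y_n + h·f(s_n, y_n).
s=1.000000, y=1.520000: f=1.216000 → y ← 1.520000 + 0.39·1.216000 = 1.994240
s=1.390000, y=1.994240: f=2.217595 → y ← 1.994240 + 0.39·2.217595 = 2.859102
y(1.78) ≈ 2.8591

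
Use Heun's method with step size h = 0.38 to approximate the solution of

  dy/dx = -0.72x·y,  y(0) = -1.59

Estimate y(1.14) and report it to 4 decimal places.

-0.9954

Heun: k1 = f(x_n, y_n); k2 = f(x_n + h, y_n + h·k1); y_{n+1} = y_n + (h/2)·(k1 + k2).
x=0.000000, y=-1.590000:
  k1 = f(0.000000, -1.590000) = 0.000000
  k2 = f(0.380000, -1.590000) = 0.435024
  y ← -1.590000 + (0.38/2)·(0.000000 + 0.435024) = -1.507345
x=0.380000, y=-1.507345:
  k1 = f(0.380000, -1.507345) = 0.412410
  k2 = f(0.760000, -1.350630) = 0.739065
  y ← -1.507345 + (0.38/2)·(0.412410 + 0.739065) = -1.288565
x=0.760000, y=-1.288565:
  k1 = f(0.760000, -1.288565) = 0.705103
  k2 = f(1.140000, -1.020626) = 0.837730
  y ← -1.288565 + (0.38/2)·(0.705103 + 0.837730) = -0.995427
y(1.14) ≈ -0.9954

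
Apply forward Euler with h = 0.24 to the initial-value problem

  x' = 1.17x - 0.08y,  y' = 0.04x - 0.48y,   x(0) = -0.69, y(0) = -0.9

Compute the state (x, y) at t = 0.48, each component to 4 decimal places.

-1.0944, -0.7188

Euler on (x,y): x_{n+1} = x_n + h·x', y_{n+1} = y_n + h·y'.
0.000000: (-0.690000, -0.900000); f=(-0.735300, 0.404400) → (-0.866472, -0.802944)
0.240000: (-0.866472, -0.802944); f=(-0.949537, 0.350754) → (-1.094361, -0.718763)
(x(0.48), y(0.48)) ≈ (-1.0944, -0.7188)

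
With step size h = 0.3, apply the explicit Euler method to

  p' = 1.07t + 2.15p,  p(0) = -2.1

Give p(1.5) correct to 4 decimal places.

Euler: p_{n+1} = p_n + h·f(t_n, p_n).
t=0.000000, p=-2.100000: f=-4.515000 → p ← -2.100000 + 0.3·(-4.515000) = -3.454500
t=0.300000, p=-3.454500: f=-7.106175 → p ← -3.454500 + 0.3·(-7.106175) = -5.586353
t=0.600000, p=-5.586353: f=-11.368658 → p ← -5.586353 + 0.3·(-11.368658) = -8.996950
t=0.900000, p=-8.996950: f=-18.380442 → p ← -8.996950 + 0.3·(-18.380442) = -14.511083
t=1.200000, p=-14.511083: f=-29.914827 → p ← -14.511083 + 0.3·(-29.914827) = -23.485531
p(1.5) ≈ -23.4855

-23.4855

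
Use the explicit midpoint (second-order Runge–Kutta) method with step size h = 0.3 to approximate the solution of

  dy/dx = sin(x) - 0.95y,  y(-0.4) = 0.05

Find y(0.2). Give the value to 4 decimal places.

0.0043

Midpoint: k1 = f(x_n, y_n); k2 = f(x_n + h/2, y_n + (h/2)·k1); y_{n+1} = y_n + h·k2.
x=-0.400000, y=0.050000:
  k1 = f(-0.400000, 0.050000) = -0.436918
  k2 = f(-0.250000, -0.015538) = -0.232643
  y ← 0.050000 + 0.3·(-0.232643) = -0.019793
x=-0.100000, y=-0.019793:
  k1 = f(-0.100000, -0.019793) = -0.081030
  k2 = f(0.050000, -0.031947) = 0.080329
  y ← -0.019793 + 0.3·0.080329 = 0.004306
y(0.2) ≈ 0.0043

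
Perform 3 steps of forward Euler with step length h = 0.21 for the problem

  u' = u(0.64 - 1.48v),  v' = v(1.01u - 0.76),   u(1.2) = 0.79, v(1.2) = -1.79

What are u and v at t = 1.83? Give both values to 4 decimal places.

3.9952, -2.6775

Euler on (u,v): u_{n+1} = u_n + h·u', v_{n+1} = v_n + h·v'.
1.200000: (0.790000, -1.790000); f=(2.598468, -0.067841) → (1.335678, -1.804247)
1.410000: (1.335678, -1.804247); f=(4.421476, -1.062765) → (2.264188, -2.027427)
1.620000: (2.264188, -2.027427); f=(8.242986, -3.095537) → (3.995215, -2.677490)
(u(1.83), v(1.83)) ≈ (3.9952, -2.6775)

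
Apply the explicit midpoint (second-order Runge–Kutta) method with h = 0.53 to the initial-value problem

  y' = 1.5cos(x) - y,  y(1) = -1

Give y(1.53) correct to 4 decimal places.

Midpoint: k1 = f(x_n, y_n); k2 = f(x_n + h/2, y_n + (h/2)·k1); y_{n+1} = y_n + h·k2.
x=1.000000, y=-1.000000:
  k1 = f(1.000000, -1.000000) = 1.810453
  k2 = f(1.265000, -0.520230) = 0.971809
  y ← -1.000000 + 0.53·0.971809 = -0.484941
y(1.53) ≈ -0.4849

-0.4849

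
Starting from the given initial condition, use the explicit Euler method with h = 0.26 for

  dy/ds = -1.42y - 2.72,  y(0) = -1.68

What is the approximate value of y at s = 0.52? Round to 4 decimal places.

Euler: y_{n+1} = y_n + h·f(s_n, y_n).
s=0.000000, y=-1.680000: f=-0.334400 → y ← -1.680000 + 0.26·(-0.334400) = -1.766944
s=0.260000, y=-1.766944: f=-0.210940 → y ← -1.766944 + 0.26·(-0.210940) = -1.821788
y(0.52) ≈ -1.8218

-1.8218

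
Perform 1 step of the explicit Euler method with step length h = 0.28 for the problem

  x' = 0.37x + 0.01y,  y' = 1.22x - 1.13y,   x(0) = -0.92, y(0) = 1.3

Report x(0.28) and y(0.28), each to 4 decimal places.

-1.0117, 0.5744

Euler on (x,y): x_{n+1} = x_n + h·x', y_{n+1} = y_n + h·y'.
0.000000: (-0.920000, 1.300000); f=(-0.327400, -2.591400) → (-1.011672, 0.574408)
(x(0.28), y(0.28)) ≈ (-1.0117, 0.5744)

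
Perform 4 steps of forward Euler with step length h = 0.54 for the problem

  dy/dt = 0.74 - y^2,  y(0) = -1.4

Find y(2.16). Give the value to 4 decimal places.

Euler: y_{n+1} = y_n + h·f(t_n, y_n).
t=0.000000, y=-1.400000: f=-1.220000 → y ← -1.400000 + 0.54·(-1.220000) = -2.058800
t=0.540000, y=-2.058800: f=-3.498657 → y ← -2.058800 + 0.54·(-3.498657) = -3.948075
t=1.080000, y=-3.948075: f=-14.847296 → y ← -3.948075 + 0.54·(-14.847296) = -11.965615
t=1.620000, y=-11.965615: f=-142.435943 → y ← -11.965615 + 0.54·(-142.435943) = -88.881024
y(2.16) ≈ -88.8810

-88.8810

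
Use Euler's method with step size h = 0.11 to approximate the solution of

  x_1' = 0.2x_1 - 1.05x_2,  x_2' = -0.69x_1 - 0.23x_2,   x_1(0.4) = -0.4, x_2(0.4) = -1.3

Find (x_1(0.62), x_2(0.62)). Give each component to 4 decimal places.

-0.1215, -1.1858

Euler on (x_1,x_2): x_1_{n+1} = x_1_n + h·x_1', x_2_{n+1} = x_2_n + h·x_2'.
0.400000: (-0.400000, -1.300000); f=(1.285000, 0.575000) → (-0.258650, -1.236750)
0.510000: (-0.258650, -1.236750); f=(1.246857, 0.462921) → (-0.121496, -1.185829)
(x_1(0.62), x_2(0.62)) ≈ (-0.1215, -1.1858)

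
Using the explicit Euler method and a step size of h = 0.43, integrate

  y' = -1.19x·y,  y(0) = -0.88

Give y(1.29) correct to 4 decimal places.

-0.3843

Euler: y_{n+1} = y_n + h·f(x_n, y_n).
x=0.000000, y=-0.880000: f=0.000000 → y ← -0.880000 + 0.43·0.000000 = -0.880000
x=0.430000, y=-0.880000: f=0.450296 → y ← -0.880000 + 0.43·0.450296 = -0.686373
x=0.860000, y=-0.686373: f=0.702434 → y ← -0.686373 + 0.43·0.702434 = -0.384326
y(1.29) ≈ -0.3843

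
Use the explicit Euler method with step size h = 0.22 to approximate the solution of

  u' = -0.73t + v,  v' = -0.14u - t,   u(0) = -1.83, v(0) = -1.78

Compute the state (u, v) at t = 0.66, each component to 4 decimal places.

-3.0816, -1.7192

Euler on (u,v): u_{n+1} = u_n + h·u', v_{n+1} = v_n + h·v'.
0.000000: (-1.830000, -1.780000); f=(-1.780000, 0.256200) → (-2.221600, -1.723636)
0.220000: (-2.221600, -1.723636); f=(-1.884236, 0.091024) → (-2.636132, -1.703611)
0.440000: (-2.636132, -1.703611); f=(-2.024811, -0.070942) → (-3.081590, -1.719218)
(u(0.66), v(0.66)) ≈ (-3.0816, -1.7192)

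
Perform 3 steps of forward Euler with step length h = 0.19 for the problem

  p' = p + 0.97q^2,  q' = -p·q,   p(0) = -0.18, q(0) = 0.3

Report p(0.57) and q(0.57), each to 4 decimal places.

-0.2396, 0.3352

Euler on (p,q): p_{n+1} = p_n + h·p', q_{n+1} = q_n + h·q'.
0.000000: (-0.180000, 0.300000); f=(-0.092700, 0.054000) → (-0.197613, 0.310260)
0.190000: (-0.197613, 0.310260); f=(-0.104240, 0.061311) → (-0.217419, 0.321909)
0.380000: (-0.217419, 0.321909); f=(-0.116902, 0.069989) → (-0.239630, 0.335207)
(p(0.57), q(0.57)) ≈ (-0.2396, 0.3352)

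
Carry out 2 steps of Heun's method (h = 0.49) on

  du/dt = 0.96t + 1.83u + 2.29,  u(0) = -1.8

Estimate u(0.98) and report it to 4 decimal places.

Heun: k1 = f(t_n, u_n); k2 = f(t_n + h, u_n + h·k1); u_{n+1} = u_n + (h/2)·(k1 + k2).
t=0.000000, u=-1.800000:
  k1 = f(0.000000, -1.800000) = -1.004000
  k2 = f(0.490000, -2.291960) = -1.433887
  u ← -1.800000 + (0.49/2)·(-1.004000 + (-1.433887)) = -2.397282
t=0.490000, u=-2.397282:
  k1 = f(0.490000, -2.397282) = -1.626627
  k2 = f(0.980000, -3.194329) = -2.614823
  u ← -2.397282 + (0.49/2)·(-1.626627 + (-2.614823)) = -3.436437
u(0.98) ≈ -3.4364

-3.4364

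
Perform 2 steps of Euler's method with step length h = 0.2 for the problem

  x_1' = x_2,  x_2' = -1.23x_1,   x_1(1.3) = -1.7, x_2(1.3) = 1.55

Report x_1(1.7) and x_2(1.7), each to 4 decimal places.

Euler on (x_1,x_2): x_1_{n+1} = x_1_n + h·x_1', x_2_{n+1} = x_2_n + h·x_2'.
1.300000: (-1.700000, 1.550000); f=(1.550000, 2.091000) → (-1.390000, 1.968200)
1.500000: (-1.390000, 1.968200); f=(1.968200, 1.709700) → (-0.996360, 2.310140)
(x_1(1.7), x_2(1.7)) ≈ (-0.9964, 2.3101)

-0.9964, 2.3101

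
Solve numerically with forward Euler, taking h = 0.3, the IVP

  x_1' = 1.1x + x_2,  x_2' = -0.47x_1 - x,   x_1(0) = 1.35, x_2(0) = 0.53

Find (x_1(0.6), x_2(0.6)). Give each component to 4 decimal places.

1.7099, 0.0369

Euler on (x_1,x_2): x_1_{n+1} = x_1_n + h·x_1', x_2_{n+1} = x_2_n + h·x_2'.
0.000000: (1.350000, 0.530000); f=(0.530000, -0.634500) → (1.509000, 0.339650)
0.300000: (1.509000, 0.339650); f=(0.669650, -1.009230) → (1.709895, 0.036881)
(x_1(0.6), x_2(0.6)) ≈ (1.7099, 0.0369)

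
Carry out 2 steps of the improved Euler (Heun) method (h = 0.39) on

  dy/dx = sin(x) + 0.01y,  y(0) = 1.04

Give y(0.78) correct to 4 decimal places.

Heun: k1 = f(x_n, y_n); k2 = f(x_n + h, y_n + h·k1); y_{n+1} = y_n + (h/2)·(k1 + k2).
x=0.000000, y=1.040000:
  k1 = f(0.000000, 1.040000) = 0.010400
  k2 = f(0.390000, 1.044056) = 0.390629
  y ← 1.040000 + (0.39/2)·(0.010400 + 0.390629) = 1.118201
x=0.390000, y=1.118201:
  k1 = f(0.390000, 1.118201) = 0.391370
  k2 = f(0.780000, 1.270835) = 0.715988
  y ← 1.118201 + (0.39/2)·(0.391370 + 0.715988) = 1.334135
y(0.78) ≈ 1.3341

1.3341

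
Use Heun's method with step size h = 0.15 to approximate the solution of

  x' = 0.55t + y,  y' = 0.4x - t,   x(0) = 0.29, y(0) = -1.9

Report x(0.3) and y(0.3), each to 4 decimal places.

Heun on (x,y): k1 = f(t_n, state_n); k2 = f(t_n + h, state_n + h·k1); state_{n+1} = state_n + (h/2)·(k1 + k2).
0.000000: (0.290000, -1.900000)
  k1 = (-1.900000, 0.116000)
  predictor → (0.005000, -1.882600)
  k2 = (-1.800100, -0.148000)
  → (0.012493, -1.902400)
0.150000: (0.012493, -1.902400)
  k1 = (-1.819900, -0.145003)
  predictor → (-0.260492, -1.924150)
  k2 = (-1.759150, -0.404197)
  → (-0.255936, -1.943590)
(x(0.3), y(0.3)) ≈ (-0.2559, -1.9436)

-0.2559, -1.9436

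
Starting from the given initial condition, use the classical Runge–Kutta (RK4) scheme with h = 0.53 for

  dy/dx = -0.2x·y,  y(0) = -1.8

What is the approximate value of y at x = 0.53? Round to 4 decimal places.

RK4: k1 = f(x_n, y_n); k2 = f(x_n + h/2, y_n + (h/2)·k1); k3 = f(x_n + h/2, y_n + (h/2)·k2); k4 = f(x_n + h, y_n + h·k3); y_{n+1} = y_n + (h/6)·(k1 + 2k2 + 2k3 + k4).
x=0.000000, y=-1.800000:
  k1 = f(0.000000, -1.800000) = 0.000000
  k2 = f(0.265000, -1.800000) = 0.095400
  k3 = f(0.265000, -1.774719) = 0.094060
  k4 = f(0.530000, -1.750148) = 0.185516
  y ← -1.800000 + (0.53/6)·(k1 + 2k2 + 2k3 + k4) = -1.750141
y(0.53) ≈ -1.7501

-1.7501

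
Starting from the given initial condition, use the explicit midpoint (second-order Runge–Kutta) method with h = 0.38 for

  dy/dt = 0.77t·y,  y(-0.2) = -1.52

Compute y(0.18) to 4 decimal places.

-1.5157

Midpoint: k1 = f(t_n, y_n); k2 = f(t_n + h/2, y_n + (h/2)·k1); y_{n+1} = y_n + h·k2.
t=-0.200000, y=-1.520000:
  k1 = f(-0.200000, -1.520000) = 0.234080
  k2 = f(-0.010000, -1.475525) = 0.011362
  y ← -1.520000 + 0.38·0.011362 = -1.515683
y(0.18) ≈ -1.5157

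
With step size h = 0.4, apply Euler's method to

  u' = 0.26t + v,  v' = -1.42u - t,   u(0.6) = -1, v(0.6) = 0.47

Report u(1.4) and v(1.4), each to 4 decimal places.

-0.3264, 0.8238

Euler on (u,v): u_{n+1} = u_n + h·u', v_{n+1} = v_n + h·v'.
0.600000: (-1.000000, 0.470000); f=(0.626000, 0.820000) → (-0.749600, 0.798000)
1.000000: (-0.749600, 0.798000); f=(1.058000, 0.064432) → (-0.326400, 0.823773)
(u(1.4), v(1.4)) ≈ (-0.3264, 0.8238)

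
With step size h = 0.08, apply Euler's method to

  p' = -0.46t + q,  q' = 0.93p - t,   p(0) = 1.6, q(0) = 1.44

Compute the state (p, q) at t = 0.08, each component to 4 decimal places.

Euler on (p,q): p_{n+1} = p_n + h·p', q_{n+1} = q_n + h·q'.
0.000000: (1.600000, 1.440000); f=(1.440000, 1.488000) → (1.715200, 1.559040)
(p(0.08), q(0.08)) ≈ (1.7152, 1.5590)

1.7152, 1.5590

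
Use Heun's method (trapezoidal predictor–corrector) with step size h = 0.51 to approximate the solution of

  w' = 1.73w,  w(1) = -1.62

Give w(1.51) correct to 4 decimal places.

Heun: k1 = f(s_n, w_n); k2 = f(s_n + h, w_n + h·k1); w_{n+1} = w_n + (h/2)·(k1 + k2).
s=1.000000, w=-1.620000:
  k1 = f(1.000000, -1.620000) = -2.802600
  k2 = f(1.510000, -3.049326) = -5.275334
  w ← -1.620000 + (0.51/2)·(-2.802600 + (-5.275334)) = -3.679873
w(1.51) ≈ -3.6799

-3.6799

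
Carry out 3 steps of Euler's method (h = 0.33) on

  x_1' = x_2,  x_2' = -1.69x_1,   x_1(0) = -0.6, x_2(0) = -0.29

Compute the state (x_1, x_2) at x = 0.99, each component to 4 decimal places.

Euler on (x_1,x_2): x_1_{n+1} = x_1_n + h·x_1', x_2_{n+1} = x_2_n + h·x_2'.
0.000000: (-0.600000, -0.290000); f=(-0.290000, 1.014000) → (-0.695700, 0.044620)
0.330000: (-0.695700, 0.044620); f=(0.044620, 1.175733) → (-0.680975, 0.432612)
0.660000: (-0.680975, 0.432612); f=(0.432612, 1.150848) → (-0.538213, 0.812392)
(x_1(0.99), x_2(0.99)) ≈ (-0.5382, 0.8124)

-0.5382, 0.8124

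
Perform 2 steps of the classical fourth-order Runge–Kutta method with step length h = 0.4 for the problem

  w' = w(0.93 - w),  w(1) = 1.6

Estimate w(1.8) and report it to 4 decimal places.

RK4: k1 = f(x_n, w_n); k2 = f(x_n + h/2, w_n + (h/2)·k1); k3 = f(x_n + h/2, w_n + (h/2)·k2); k4 = f(x_n + h, w_n + h·k3); w_{n+1} = w_n + (h/6)·(k1 + 2k2 + 2k3 + k4).
x=1.000000, w=1.600000:
  k1 = f(1.000000, 1.600000) = -1.072000
  k2 = f(1.200000, 1.385600) = -0.631279
  k3 = f(1.200000, 1.473744) = -0.801340
  k4 = f(1.400000, 1.279464) = -0.447127
  w ← 1.600000 + (0.4/6)·(k1 + 2k2 + 2k3 + k4) = 1.307709
x=1.400000, w=1.307709:
  k1 = f(1.400000, 1.307709) = -0.493933
  k2 = f(1.600000, 1.208922) = -0.337195
  k3 = f(1.600000, 1.240270) = -0.384818
  k4 = f(1.800000, 1.153782) = -0.258195
  w ← 1.307709 + (0.4/6)·(k1 + 2k2 + 2k3 + k4) = 1.161299
w(1.8) ≈ 1.1613

1.1613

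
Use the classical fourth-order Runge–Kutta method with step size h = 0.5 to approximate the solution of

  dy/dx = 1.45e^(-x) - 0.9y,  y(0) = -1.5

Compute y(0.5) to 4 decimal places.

-0.5062

RK4: k1 = f(x_n, y_n); k2 = f(x_n + h/2, y_n + (h/2)·k1); k3 = f(x_n + h/2, y_n + (h/2)·k2); k4 = f(x_n + h, y_n + h·k3); y_{n+1} = y_n + (h/6)·(k1 + 2k2 + 2k3 + k4).
x=0.000000, y=-1.500000:
  k1 = f(0.000000, -1.500000) = 2.800000
  k2 = f(0.250000, -0.800000) = 1.849261
  k3 = f(0.250000, -1.037685) = 2.063177
  k4 = f(0.500000, -0.468411) = 1.301040
  y ← -1.500000 + (0.5/6)·(k1 + 2k2 + 2k3 + k4) = -0.506174
y(0.5) ≈ -0.5062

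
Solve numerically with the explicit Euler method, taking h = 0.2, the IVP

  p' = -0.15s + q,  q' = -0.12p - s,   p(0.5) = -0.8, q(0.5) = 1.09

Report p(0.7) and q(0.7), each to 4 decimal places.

Euler on (p,q): p_{n+1} = p_n + h·p', q_{n+1} = q_n + h·q'.
0.500000: (-0.800000, 1.090000); f=(1.015000, -0.404000) → (-0.597000, 1.009200)
(p(0.7), q(0.7)) ≈ (-0.5970, 1.0092)

-0.5970, 1.0092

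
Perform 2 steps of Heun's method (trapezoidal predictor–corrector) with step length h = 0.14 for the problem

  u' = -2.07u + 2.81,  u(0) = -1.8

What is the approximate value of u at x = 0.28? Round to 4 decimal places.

-0.4290

Heun: k1 = f(x_n, u_n); k2 = f(x_n + h, u_n + h·k1); u_{n+1} = u_n + (h/2)·(k1 + k2).
x=0.000000, u=-1.800000:
  k1 = f(0.000000, -1.800000) = 6.536000
  k2 = f(0.140000, -0.884960) = 4.641867
  u ← -1.800000 + (0.14/2)·(6.536000 + 4.641867) = -1.017549
x=0.140000, u=-1.017549:
  k1 = f(0.140000, -1.017549) = 4.916327
  k2 = f(0.280000, -0.329264) = 3.491575
  u ← -1.017549 + (0.14/2)·(4.916327 + 3.491575) = -0.428996
u(0.28) ≈ -0.4290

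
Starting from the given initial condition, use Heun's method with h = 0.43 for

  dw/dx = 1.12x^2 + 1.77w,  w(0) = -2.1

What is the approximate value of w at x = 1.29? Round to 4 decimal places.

-16.6836

Heun: k1 = f(x_n, w_n); k2 = f(x_n + h, w_n + h·k1); w_{n+1} = w_n + (h/2)·(k1 + k2).
x=0.000000, w=-2.100000:
  k1 = f(0.000000, -2.100000) = -3.717000
  k2 = f(0.430000, -3.698310) = -6.338921
  w ← -2.100000 + (0.43/2)·(-3.717000 + (-6.338921)) = -4.262023
x=0.430000, w=-4.262023:
  k1 = f(0.430000, -4.262023) = -7.336693
  k2 = f(0.860000, -7.416801) = -12.299385
  w ← -4.262023 + (0.43/2)·(-7.336693 + (-12.299385)) = -8.483780
x=0.860000, w=-8.483780:
  k1 = f(0.860000, -8.483780) = -14.187938
  k2 = f(1.290000, -14.584593) = -23.950938
  w ← -8.483780 + (0.43/2)·(-14.187938 + (-23.950938)) = -16.683638
w(1.29) ≈ -16.6836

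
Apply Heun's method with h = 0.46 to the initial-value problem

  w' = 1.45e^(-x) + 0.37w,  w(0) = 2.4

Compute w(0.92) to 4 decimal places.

4.4594

Heun: k1 = f(x_n, w_n); k2 = f(x_n + h, w_n + h·k1); w_{n+1} = w_n + (h/2)·(k1 + k2).
x=0.000000, w=2.400000:
  k1 = f(0.000000, 2.400000) = 2.338000
  k2 = f(0.460000, 3.475480) = 2.201289
  w ← 2.400000 + (0.46/2)·(2.338000 + 2.201289) = 3.444036
x=0.460000, w=3.444036:
  k1 = f(0.460000, 3.444036) = 2.189655
  k2 = f(0.920000, 4.451278) = 2.224825
  w ← 3.444036 + (0.46/2)·(2.189655 + 2.224825) = 4.459367
w(0.92) ≈ 4.4594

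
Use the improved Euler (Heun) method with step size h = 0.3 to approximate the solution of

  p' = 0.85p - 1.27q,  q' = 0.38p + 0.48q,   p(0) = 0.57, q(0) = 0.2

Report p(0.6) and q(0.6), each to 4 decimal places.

0.6584, 0.4310

Heun on (p,q): k1 = f(s_n, state_n); k2 = f(s_n + h, state_n + h·k1); state_{n+1} = state_n + (h/2)·(k1 + k2).
0.000000: (0.570000, 0.200000)
  k1 = (0.230500, 0.312600)
  predictor → (0.639150, 0.293780)
  k2 = (0.170177, 0.383891)
  → (0.630102, 0.304474)
0.300000: (0.630102, 0.304474)
  k1 = (0.148905, 0.385586)
  predictor → (0.674773, 0.420149)
  k2 = (0.039967, 0.458085)
  → (0.658432, 0.431024)
(p(0.6), q(0.6)) ≈ (0.6584, 0.4310)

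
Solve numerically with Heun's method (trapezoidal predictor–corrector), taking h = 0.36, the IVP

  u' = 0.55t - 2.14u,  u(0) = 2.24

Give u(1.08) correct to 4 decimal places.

0.5016

Heun: k1 = f(t_n, u_n); k2 = f(t_n + h, u_n + h·k1); u_{n+1} = u_n + (h/2)·(k1 + k2).
t=0.000000, u=2.240000:
  k1 = f(0.000000, 2.240000) = -4.793600
  k2 = f(0.360000, 0.514304) = -0.902611
  u ← 2.240000 + (0.36/2)·(-4.793600 + (-0.902611)) = 1.214682
t=0.360000, u=1.214682:
  k1 = f(0.360000, 1.214682) = -2.401420
  k2 = f(0.720000, 0.350171) = -0.353366
  u ← 1.214682 + (0.36/2)·(-2.401420 + (-0.353366)) = 0.718821
t=0.720000, u=0.718821:
  k1 = f(0.720000, 0.718821) = -1.142276
  k2 = f(1.080000, 0.307601) = -0.064267
  u ← 0.718821 + (0.36/2)·(-1.142276 + (-0.064267)) = 0.501643
u(1.08) ≈ 0.5016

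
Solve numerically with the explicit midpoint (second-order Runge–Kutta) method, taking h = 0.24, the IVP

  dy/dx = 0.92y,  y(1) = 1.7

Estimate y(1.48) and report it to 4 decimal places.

Midpoint: k1 = f(x_n, y_n); k2 = f(x_n + h/2, y_n + (h/2)·k1); y_{n+1} = y_n + h·k2.
x=1.000000, y=1.700000:
  k1 = f(1.000000, 1.700000) = 1.564000
  k2 = f(1.120000, 1.887680) = 1.736666
  y ← 1.700000 + 0.24·1.736666 = 2.116800
x=1.240000, y=2.116800:
  k1 = f(1.240000, 2.116800) = 1.947456
  k2 = f(1.360000, 2.350494) = 2.162455
  y ← 2.116800 + 0.24·2.162455 = 2.635789
y(1.48) ≈ 2.6358

2.6358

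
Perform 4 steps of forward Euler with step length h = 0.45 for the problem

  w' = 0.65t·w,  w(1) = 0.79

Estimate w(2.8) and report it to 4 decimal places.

Euler: w_{n+1} = w_n + h·f(t_n, w_n).
t=1.000000, w=0.790000: f=0.513500 → w ← 0.790000 + 0.45·0.513500 = 1.021075
t=1.450000, w=1.021075: f=0.962363 → w ← 1.021075 + 0.45·0.962363 = 1.454138
t=1.900000, w=1.454138: f=1.795861 → w ← 1.454138 + 0.45·1.795861 = 2.262276
t=2.350000, w=2.262276: f=3.455626 → w ← 2.262276 + 0.45·3.455626 = 3.817308
w(2.8) ≈ 3.8173

3.8173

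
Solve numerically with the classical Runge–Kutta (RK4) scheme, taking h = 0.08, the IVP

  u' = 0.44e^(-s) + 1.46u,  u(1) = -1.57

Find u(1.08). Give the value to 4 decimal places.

RK4: k1 = f(s_n, u_n); k2 = f(s_n + h/2, u_n + (h/2)·k1); k3 = f(s_n + h/2, u_n + (h/2)·k2); k4 = f(s_n + h, u_n + h·k3); u_{n+1} = u_n + (h/6)·(k1 + 2k2 + 2k3 + k4).
s=1.000000, u=-1.570000:
  k1 = f(1.000000, -1.570000) = -2.130333
  k2 = f(1.040000, -1.655213) = -2.261091
  k3 = f(1.040000, -1.660444) = -2.268728
  k4 = f(1.080000, -1.751498) = -2.407765
  u ← -1.570000 + (0.08/6)·(k1 + 2k2 + 2k3 + k4) = -1.751303
u(1.08) ≈ -1.7513

-1.7513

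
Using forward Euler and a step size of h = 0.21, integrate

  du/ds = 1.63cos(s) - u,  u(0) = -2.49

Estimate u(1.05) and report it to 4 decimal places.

0.1742

Euler: u_{n+1} = u_n + h·f(s_n, u_n).
s=0.000000, u=-2.490000: f=4.120000 → u ← -2.490000 + 0.21·4.120000 = -1.624800
s=0.210000, u=-1.624800: f=3.218990 → u ← -1.624800 + 0.21·3.218990 = -0.948812
s=0.420000, u=-0.948812: f=2.437147 → u ← -0.948812 + 0.21·2.437147 = -0.437011
s=0.630000, u=-0.437011: f=1.754096 → u ← -0.437011 + 0.21·1.754096 = -0.068651
s=0.840000, u=-0.068651: f=1.156615 → u ← -0.068651 + 0.21·1.156615 = 0.174238
u(1.05) ≈ 0.1742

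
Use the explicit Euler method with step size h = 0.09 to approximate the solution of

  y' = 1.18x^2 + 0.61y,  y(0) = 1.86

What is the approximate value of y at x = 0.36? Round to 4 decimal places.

2.3157

Euler: y_{n+1} = y_n + h·f(x_n, y_n).
x=0.000000, y=1.860000: f=1.134600 → y ← 1.860000 + 0.09·1.134600 = 1.962114
x=0.090000, y=1.962114: f=1.206448 → y ← 1.962114 + 0.09·1.206448 = 2.070694
x=0.180000, y=2.070694: f=1.301356 → y ← 2.070694 + 0.09·1.301356 = 2.187816
x=0.270000, y=2.187816: f=1.420590 → y ← 2.187816 + 0.09·1.420590 = 2.315669
y(0.36) ≈ 2.3157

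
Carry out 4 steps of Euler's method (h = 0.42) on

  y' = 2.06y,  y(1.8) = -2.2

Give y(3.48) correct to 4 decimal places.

Euler: y_{n+1} = y_n + h·f(x_n, y_n).
x=1.800000, y=-2.200000: f=-4.532000 → y ← -2.200000 + 0.42·(-4.532000) = -4.103440
x=2.220000, y=-4.103440: f=-8.453086 → y ← -4.103440 + 0.42·(-8.453086) = -7.653736
x=2.640000, y=-7.653736: f=-15.766697 → y ← -7.653736 + 0.42·(-15.766697) = -14.275749
x=3.060000, y=-14.275749: f=-29.408043 → y ← -14.275749 + 0.42·(-29.408043) = -26.627127
y(3.48) ≈ -26.6271

-26.6271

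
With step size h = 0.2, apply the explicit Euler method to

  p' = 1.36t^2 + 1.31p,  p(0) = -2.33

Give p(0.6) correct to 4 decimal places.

Euler: p_{n+1} = p_n + h·f(t_n, p_n).
t=0.000000, p=-2.330000: f=-3.052300 → p ← -2.330000 + 0.2·(-3.052300) = -2.940460
t=0.200000, p=-2.940460: f=-3.797603 → p ← -2.940460 + 0.2·(-3.797603) = -3.699981
t=0.400000, p=-3.699981: f=-4.629374 → p ← -3.699981 + 0.2·(-4.629374) = -4.625855
p(0.6) ≈ -4.6259

-4.6259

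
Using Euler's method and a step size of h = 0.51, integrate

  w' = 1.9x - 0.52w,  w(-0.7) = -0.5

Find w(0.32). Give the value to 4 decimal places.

Euler: w_{n+1} = w_n + h·f(x_n, w_n).
x=-0.700000, w=-0.500000: f=-1.070000 → w ← -0.500000 + 0.51·(-1.070000) = -1.045700
x=-0.190000, w=-1.045700: f=0.182764 → w ← -1.045700 + 0.51·0.182764 = -0.952490
w(0.32) ≈ -0.9525

-0.9525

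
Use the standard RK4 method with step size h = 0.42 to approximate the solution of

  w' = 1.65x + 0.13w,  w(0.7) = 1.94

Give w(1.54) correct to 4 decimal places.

RK4: k1 = f(x_n, w_n); k2 = f(x_n + h/2, w_n + (h/2)·k1); k3 = f(x_n + h/2, w_n + (h/2)·k2); k4 = f(x_n + h, w_n + h·k3); w_{n+1} = w_n + (h/6)·(k1 + 2k2 + 2k3 + k4).
x=0.700000, w=1.940000:
  k1 = f(0.700000, 1.940000) = 1.407200
  k2 = f(0.910000, 2.235512) = 1.792117
  k3 = f(0.910000, 2.316344) = 1.802625
  k4 = f(1.120000, 2.697102) = 2.198623
  w ← 1.940000 + (0.42/6)·(k1 + 2k2 + 2k3 + k4) = 2.695671
x=1.120000, w=2.695671:
  k1 = f(1.120000, 2.695671) = 2.198437
  k2 = f(1.330000, 3.157343) = 2.604955
  k3 = f(1.330000, 3.242712) = 2.616053
  k4 = f(1.540000, 3.794413) = 3.034274
  w ← 2.695671 + (0.42/6)·(k1 + 2k2 + 2k3 + k4) = 3.792902
w(1.54) ≈ 3.7929

3.7929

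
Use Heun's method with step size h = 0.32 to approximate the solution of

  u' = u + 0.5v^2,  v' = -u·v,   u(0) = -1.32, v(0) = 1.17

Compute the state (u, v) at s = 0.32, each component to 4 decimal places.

Heun on (u,v): k1 = f(s_n, state_n); k2 = f(s_n + h, state_n + h·k1); state_{n+1} = state_n + (h/2)·(k1 + k2).
0.000000: (-1.320000, 1.170000)
  k1 = (-0.635550, 1.544400)
  predictor → (-1.523376, 1.664208)
  k2 = (-0.138582, 2.535215)
  → (-1.443861, 1.822738)
(u(0.32), v(0.32)) ≈ (-1.4439, 1.8227)

-1.4439, 1.8227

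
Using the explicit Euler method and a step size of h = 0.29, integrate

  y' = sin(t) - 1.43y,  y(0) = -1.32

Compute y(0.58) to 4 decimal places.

-0.3693

Euler: y_{n+1} = y_n + h·f(t_n, y_n).
t=0.000000, y=-1.320000: f=1.887600 → y ← -1.320000 + 0.29·1.887600 = -0.772596
t=0.290000, y=-0.772596: f=1.390765 → y ← -0.772596 + 0.29·1.390765 = -0.369274
y(0.58) ≈ -0.3693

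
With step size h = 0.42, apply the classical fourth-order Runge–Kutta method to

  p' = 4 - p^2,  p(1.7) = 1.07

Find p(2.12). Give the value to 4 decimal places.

RK4: k1 = f(x_n, p_n); k2 = f(x_n + h/2, p_n + (h/2)·k1); k3 = f(x_n + h/2, p_n + (h/2)·k2); k4 = f(x_n + h, p_n + h·k3); p_{n+1} = p_n + (h/6)·(k1 + 2k2 + 2k3 + k4).
x=1.700000, p=1.070000:
  k1 = f(1.700000, 1.070000) = 2.855100
  k2 = f(1.910000, 1.669571) = 1.212533
  k3 = f(1.910000, 1.324632) = 2.245350
  k4 = f(2.120000, 2.013047) = -0.052359
  p ← 1.070000 + (0.42/6)·(k1 + 2k2 + 2k3 + k4) = 1.750296
p(2.12) ≈ 1.7503

1.7503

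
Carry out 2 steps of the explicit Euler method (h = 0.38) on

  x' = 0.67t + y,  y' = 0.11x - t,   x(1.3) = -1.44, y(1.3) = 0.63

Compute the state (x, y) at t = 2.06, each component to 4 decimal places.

-0.4131, -0.5989

Euler on (x,y): x_{n+1} = x_n + h·x', y_{n+1} = y_n + h·y'.
1.300000: (-1.440000, 0.630000); f=(1.501000, -1.458400) → (-0.869620, 0.075808)
1.680000: (-0.869620, 0.075808); f=(1.201408, -1.775658) → (-0.413085, -0.598942)
(x(2.06), y(2.06)) ≈ (-0.4131, -0.5989)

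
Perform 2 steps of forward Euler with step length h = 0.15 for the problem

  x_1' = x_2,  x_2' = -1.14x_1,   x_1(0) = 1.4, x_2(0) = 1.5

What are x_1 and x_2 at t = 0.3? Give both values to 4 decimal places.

1.8141, 0.9827

Euler on (x_1,x_2): x_1_{n+1} = x_1_n + h·x_1', x_2_{n+1} = x_2_n + h·x_2'.
0.000000: (1.400000, 1.500000); f=(1.500000, -1.596000) → (1.625000, 1.260600)
0.150000: (1.625000, 1.260600); f=(1.260600, -1.852500) → (1.814090, 0.982725)
(x_1(0.3), x_2(0.3)) ≈ (1.8141, 0.9827)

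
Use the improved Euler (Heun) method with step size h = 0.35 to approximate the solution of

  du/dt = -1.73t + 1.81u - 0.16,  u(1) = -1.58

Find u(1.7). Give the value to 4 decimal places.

-8.3634

Heun: k1 = f(t_n, u_n); k2 = f(t_n + h, u_n + h·k1); u_{n+1} = u_n + (h/2)·(k1 + k2).
t=1.000000, u=-1.580000:
  k1 = f(1.000000, -1.580000) = -4.749800
  k2 = f(1.350000, -3.242430) = -8.364298
  u ← -1.580000 + (0.35/2)·(-4.749800 + (-8.364298)) = -3.874967
t=1.350000, u=-3.874967:
  k1 = f(1.350000, -3.874967) = -9.509191
  k2 = f(1.700000, -7.203184) = -16.138763
  u ← -3.874967 + (0.35/2)·(-9.509191 + (-16.138763)) = -8.363359
u(1.7) ≈ -8.3634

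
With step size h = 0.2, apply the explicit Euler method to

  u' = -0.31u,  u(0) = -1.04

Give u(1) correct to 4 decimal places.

Euler: u_{n+1} = u_n + h·f(x_n, u_n).
x=0.000000, u=-1.040000: f=0.322400 → u ← -1.040000 + 0.2·0.322400 = -0.975520
x=0.200000, u=-0.975520: f=0.302411 → u ← -0.975520 + 0.2·0.302411 = -0.915038
x=0.400000, u=-0.915038: f=0.283662 → u ← -0.915038 + 0.2·0.283662 = -0.858305
x=0.600000, u=-0.858305: f=0.266075 → u ← -0.858305 + 0.2·0.266075 = -0.805090
x=0.800000, u=-0.805090: f=0.249578 → u ← -0.805090 + 0.2·0.249578 = -0.755175
u(1) ≈ -0.7552

-0.7552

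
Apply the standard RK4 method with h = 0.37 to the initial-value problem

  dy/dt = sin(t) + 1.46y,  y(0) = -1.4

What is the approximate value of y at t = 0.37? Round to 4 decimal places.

RK4: k1 = f(t_n, y_n); k2 = f(t_n + h/2, y_n + (h/2)·k1); k3 = f(t_n + h/2, y_n + (h/2)·k2); k4 = f(t_n + h, y_n + h·k3); y_{n+1} = y_n + (h/6)·(k1 + 2k2 + 2k3 + k4).
t=0.000000, y=-1.400000:
  k1 = f(0.000000, -1.400000) = -2.044000
  k2 = f(0.185000, -1.778140) = -2.412138
  k3 = f(0.185000, -1.846246) = -2.511572
  k4 = f(0.370000, -2.329282) = -3.039136
  y ← -1.400000 + (0.37/6)·(k1 + 2k2 + 2k3 + k4) = -2.320718
y(0.37) ≈ -2.3207

-2.3207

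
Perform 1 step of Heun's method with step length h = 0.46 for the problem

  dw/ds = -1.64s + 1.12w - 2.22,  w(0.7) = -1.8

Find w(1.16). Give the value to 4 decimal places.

-5.0881

Heun: k1 = f(s_n, w_n); k2 = f(s_n + h, w_n + h·k1); w_{n+1} = w_n + (h/2)·(k1 + k2).
s=0.700000, w=-1.800000:
  k1 = f(0.700000, -1.800000) = -5.384000
  k2 = f(1.160000, -4.276640) = -8.912237
  w ← -1.800000 + (0.46/2)·(-5.384000 + (-8.912237)) = -5.088134
w(1.16) ≈ -5.0881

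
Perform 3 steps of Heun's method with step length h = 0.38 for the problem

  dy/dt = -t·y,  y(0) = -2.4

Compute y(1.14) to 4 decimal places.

-1.2564

Heun: k1 = f(t_n, y_n); k2 = f(t_n + h, y_n + h·k1); y_{n+1} = y_n + (h/2)·(k1 + k2).
t=0.000000, y=-2.400000:
  k1 = f(0.000000, -2.400000) = 0.000000
  k2 = f(0.380000, -2.400000) = 0.912000
  y ← -2.400000 + (0.38/2)·(0.000000 + 0.912000) = -2.226720
t=0.380000, y=-2.226720:
  k1 = f(0.380000, -2.226720) = 0.846154
  k2 = f(0.760000, -1.905182) = 1.447938
  y ← -2.226720 + (0.38/2)·(0.846154 + 1.447938) = -1.790843
t=0.760000, y=-1.790843:
  k1 = f(0.760000, -1.790843) = 1.361040
  k2 = f(1.140000, -1.273647) = 1.451958
  y ← -1.790843 + (0.38/2)·(1.361040 + 1.451958) = -1.256373
y(1.14) ≈ -1.2564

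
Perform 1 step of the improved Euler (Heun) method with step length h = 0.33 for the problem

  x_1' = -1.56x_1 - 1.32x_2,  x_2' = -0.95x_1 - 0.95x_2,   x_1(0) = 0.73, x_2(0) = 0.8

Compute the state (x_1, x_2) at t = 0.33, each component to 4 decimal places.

0.2966, 0.5091

Heun on (x_1,x_2): k1 = f(t_n, state_n); k2 = f(t_n + h, state_n + h·k1); state_{n+1} = state_n + (h/2)·(k1 + k2).
0.000000: (0.730000, 0.800000)
  k1 = (-2.194800, -1.453500)
  predictor → (0.005716, 0.320345)
  k2 = (-0.431772, -0.309758)
  → (0.296616, 0.509062)
(x_1(0.33), x_2(0.33)) ≈ (0.2966, 0.5091)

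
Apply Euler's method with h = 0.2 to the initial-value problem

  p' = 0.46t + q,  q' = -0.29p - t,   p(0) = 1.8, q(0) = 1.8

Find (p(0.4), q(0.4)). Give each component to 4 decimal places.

Euler on (p,q): p_{n+1} = p_n + h·p', q_{n+1} = q_n + h·q'.
0.000000: (1.800000, 1.800000); f=(1.800000, -0.522000) → (2.160000, 1.695600)
0.200000: (2.160000, 1.695600); f=(1.787600, -0.826400) → (2.517520, 1.530320)
(p(0.4), q(0.4)) ≈ (2.5175, 1.5303)

2.5175, 1.5303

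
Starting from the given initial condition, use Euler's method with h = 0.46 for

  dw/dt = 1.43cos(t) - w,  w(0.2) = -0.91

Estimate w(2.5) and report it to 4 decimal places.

Euler: w_{n+1} = w_n + h·f(t_n, w_n).
t=0.200000, w=-0.910000: f=2.311495 → w ← -0.910000 + 0.46·2.311495 = 0.153288
t=0.660000, w=0.153288: f=0.976401 → w ← 0.153288 + 0.46·0.976401 = 0.602432
t=1.120000, w=0.602432: f=0.020594 → w ← 0.602432 + 0.46·0.020594 = 0.611905
t=1.580000, w=0.611905: f=-0.625066 → w ← 0.611905 + 0.46·(-0.625066) = 0.324375
t=2.040000, w=0.324375: f=-0.970987 → w ← 0.324375 + 0.46·(-0.970987) = -0.122279
w(2.5) ≈ -0.1223

-0.1223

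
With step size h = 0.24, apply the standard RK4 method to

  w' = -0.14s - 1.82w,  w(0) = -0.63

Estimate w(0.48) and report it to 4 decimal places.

RK4: k1 = f(s_n, w_n); k2 = f(s_n + h/2, w_n + (h/2)·k1); k3 = f(s_n + h/2, w_n + (h/2)·k2); k4 = f(s_n + h, w_n + h·k3); w_{n+1} = w_n + (h/6)·(k1 + 2k2 + 2k3 + k4).
s=0.000000, w=-0.630000:
  k1 = f(0.000000, -0.630000) = 1.146600
  k2 = f(0.120000, -0.492408) = 0.879383
  k3 = f(0.120000, -0.524474) = 0.937743
  k4 = f(0.240000, -0.404942) = 0.703394
  w ← -0.630000 + (0.24/6)·(k1 + 2k2 + 2k3 + k4) = -0.410630
s=0.240000, w=-0.410630:
  k1 = f(0.240000, -0.410630) = 0.713747
  k2 = f(0.360000, -0.324981) = 0.541065
  k3 = f(0.360000, -0.345702) = 0.578778
  k4 = f(0.480000, -0.271723) = 0.427337
  w ← -0.410630 + (0.24/6)·(k1 + 2k2 + 2k3 + k4) = -0.275399
w(0.48) ≈ -0.2754

-0.2754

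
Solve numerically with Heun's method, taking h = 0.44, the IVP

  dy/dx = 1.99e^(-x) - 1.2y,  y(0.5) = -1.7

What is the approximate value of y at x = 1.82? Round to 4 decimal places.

Heun: k1 = f(x_n, y_n); k2 = f(x_n + h, y_n + h·k1); y_{n+1} = y_n + (h/2)·(k1 + k2).
x=0.500000, y=-1.700000:
  k1 = f(0.500000, -1.700000) = 3.246996
  k2 = f(0.940000, -0.271322) = 1.102935
  y ← -1.700000 + (0.44/2)·(3.246996 + 1.102935) = -0.743015
x=0.940000, y=-0.743015:
  k1 = f(0.940000, -0.743015) = 1.668967
  k2 = f(1.380000, -0.008669) = 0.511045
  y ← -0.743015 + (0.44/2)·(1.668967 + 0.511045) = -0.263412
x=1.380000, y=-0.263412:
  k1 = f(1.380000, -0.263412) = 0.816736
  k2 = f(1.820000, 0.095952) = 0.207289
  y ← -0.263412 + (0.44/2)·(0.816736 + 0.207289) = -0.038127
y(1.82) ≈ -0.0381

-0.0381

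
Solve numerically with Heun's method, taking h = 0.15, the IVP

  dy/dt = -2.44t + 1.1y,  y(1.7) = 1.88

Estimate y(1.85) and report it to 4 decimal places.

1.5148

Heun: k1 = f(t_n, y_n); k2 = f(t_n + h, y_n + h·k1); y_{n+1} = y_n + (h/2)·(k1 + k2).
t=1.700000, y=1.880000:
  k1 = f(1.700000, 1.880000) = -2.080000
  k2 = f(1.850000, 1.568000) = -2.789200
  y ← 1.880000 + (0.15/2)·(-2.080000 + (-2.789200)) = 1.514810
y(1.85) ≈ 1.5148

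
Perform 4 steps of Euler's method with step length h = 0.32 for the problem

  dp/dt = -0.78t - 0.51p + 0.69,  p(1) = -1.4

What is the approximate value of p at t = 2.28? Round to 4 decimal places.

Euler: p_{n+1} = p_n + h·f(t_n, p_n).
t=1.000000, p=-1.400000: f=0.624000 → p ← -1.400000 + 0.32·0.624000 = -1.200320
t=1.320000, p=-1.200320: f=0.272563 → p ← -1.200320 + 0.32·0.272563 = -1.113100
t=1.640000, p=-1.113100: f=-0.021519 → p ← -1.113100 + 0.32·(-0.021519) = -1.119986
t=1.960000, p=-1.119986: f=-0.267607 → p ← -1.119986 + 0.32·(-0.267607) = -1.205620
p(2.28) ≈ -1.2056

-1.2056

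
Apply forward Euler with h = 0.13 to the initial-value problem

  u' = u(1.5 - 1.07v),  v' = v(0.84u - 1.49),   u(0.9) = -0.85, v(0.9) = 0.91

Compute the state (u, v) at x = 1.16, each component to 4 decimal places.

-1.0032, 0.4591

Euler on (u,v): u_{n+1} = u_n + h·u', v_{n+1} = v_n + h·v'.
0.900000: (-0.850000, 0.910000); f=(-0.447355, -2.005640) → (-0.908156, 0.649267)
1.030000: (-0.908156, 0.649267); f=(-0.731324, -1.462701) → (-1.003228, 0.459116)
(u(1.16), v(1.16)) ≈ (-1.0032, 0.4591)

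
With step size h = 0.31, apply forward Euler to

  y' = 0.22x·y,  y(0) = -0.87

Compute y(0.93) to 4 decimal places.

Euler: y_{n+1} = y_n + h·f(x_n, y_n).
x=0.000000, y=-0.870000: f=0.000000 → y ← -0.870000 + 0.31·0.000000 = -0.870000
x=0.310000, y=-0.870000: f=-0.059334 → y ← -0.870000 + 0.31·(-0.059334) = -0.888394
x=0.620000, y=-0.888394: f=-0.121177 → y ← -0.888394 + 0.31·(-0.121177) = -0.925958
y(0.93) ≈ -0.9260

-0.9260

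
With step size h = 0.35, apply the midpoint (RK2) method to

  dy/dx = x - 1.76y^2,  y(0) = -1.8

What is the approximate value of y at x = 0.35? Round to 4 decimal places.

-6.5610

Midpoint: k1 = f(x_n, y_n); k2 = f(x_n + h/2, y_n + (h/2)·k1); y_{n+1} = y_n + h·k2.
x=0.000000, y=-1.800000:
  k1 = f(0.000000, -1.800000) = -5.702400
  k2 = f(0.175000, -2.797920) = -13.602907
  y ← -1.800000 + 0.35·(-13.602907) = -6.561017
y(0.35) ≈ -6.5610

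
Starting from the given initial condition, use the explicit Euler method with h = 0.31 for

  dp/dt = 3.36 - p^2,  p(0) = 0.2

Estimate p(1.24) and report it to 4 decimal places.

Euler: p_{n+1} = p_n + h·f(t_n, p_n).
t=0.000000, p=0.200000: f=3.320000 → p ← 0.200000 + 0.31·3.320000 = 1.229200
t=0.310000, p=1.229200: f=1.849067 → p ← 1.229200 + 0.31·1.849067 = 1.802411
t=0.620000, p=1.802411: f=0.111315 → p ← 1.802411 + 0.31·0.111315 = 1.836919
t=0.930000, p=1.836919: f=-0.014270 → p ← 1.836919 + 0.31·(-0.014270) = 1.832495
p(1.24) ≈ 1.8325

1.8325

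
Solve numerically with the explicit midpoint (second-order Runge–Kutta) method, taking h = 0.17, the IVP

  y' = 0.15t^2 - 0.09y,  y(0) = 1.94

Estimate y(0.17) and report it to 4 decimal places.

Midpoint: k1 = f(t_n, y_n); k2 = f(t_n + h/2, y_n + (h/2)·k1); y_{n+1} = y_n + h·k2.
t=0.000000, y=1.940000:
  k1 = f(0.000000, 1.940000) = -0.174600
  k2 = f(0.085000, 1.925159) = -0.172181
  y ← 1.940000 + 0.17·(-0.172181) = 1.910729
y(0.17) ≈ 1.9107

1.9107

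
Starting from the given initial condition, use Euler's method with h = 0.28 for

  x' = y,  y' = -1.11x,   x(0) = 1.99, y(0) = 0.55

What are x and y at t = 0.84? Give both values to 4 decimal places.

Euler on (x,y): x_{n+1} = x_n + h·x', y_{n+1} = y_n + h·y'.
0.000000: (1.990000, 0.550000); f=(0.550000, -2.208900) → (2.144000, -0.068492)
0.280000: (2.144000, -0.068492); f=(-0.068492, -2.379840) → (2.124822, -0.734847)
0.560000: (2.124822, -0.734847); f=(-0.734847, -2.358553) → (1.919065, -1.395242)
(x(0.84), y(0.84)) ≈ (1.9191, -1.3952)

1.9191, -1.3952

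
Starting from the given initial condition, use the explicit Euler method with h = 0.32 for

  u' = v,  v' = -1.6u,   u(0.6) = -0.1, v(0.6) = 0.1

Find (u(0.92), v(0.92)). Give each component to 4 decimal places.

-0.0680, 0.1512

Euler on (u,v): u_{n+1} = u_n + h·u', v_{n+1} = v_n + h·v'.
0.600000: (-0.100000, 0.100000); f=(0.100000, 0.160000) → (-0.068000, 0.151200)
(u(0.92), v(0.92)) ≈ (-0.0680, 0.1512)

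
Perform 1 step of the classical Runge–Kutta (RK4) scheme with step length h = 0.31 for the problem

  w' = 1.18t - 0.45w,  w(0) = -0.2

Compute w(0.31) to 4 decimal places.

-0.1198

RK4: k1 = f(t_n, w_n); k2 = f(t_n + h/2, w_n + (h/2)·k1); k3 = f(t_n + h/2, w_n + (h/2)·k2); k4 = f(t_n + h, w_n + h·k3); w_{n+1} = w_n + (h/6)·(k1 + 2k2 + 2k3 + k4).
t=0.000000, w=-0.200000:
  k1 = f(0.000000, -0.200000) = 0.090000
  k2 = f(0.155000, -0.186050) = 0.266622
  k3 = f(0.155000, -0.158674) = 0.254303
  k4 = f(0.310000, -0.121166) = 0.420325
  w ← -0.200000 + (0.31/6)·(k1 + 2k2 + 2k3 + k4) = -0.119804
w(0.31) ≈ -0.1198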